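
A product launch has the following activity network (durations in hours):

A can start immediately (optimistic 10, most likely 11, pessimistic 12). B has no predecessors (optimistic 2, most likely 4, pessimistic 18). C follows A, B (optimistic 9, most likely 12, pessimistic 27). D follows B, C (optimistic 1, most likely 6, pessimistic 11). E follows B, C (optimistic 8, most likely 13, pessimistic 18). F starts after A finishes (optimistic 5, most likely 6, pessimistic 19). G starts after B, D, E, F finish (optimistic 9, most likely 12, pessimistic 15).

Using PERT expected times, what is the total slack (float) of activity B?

5 hours

te_A = (10 + 4·11 + 12)/6 = 66/6 = 11
te_B = (2 + 4·4 + 18)/6 = 36/6 = 6
te_C = (9 + 4·12 + 27)/6 = 84/6 = 14
te_D = (1 + 4·6 + 11)/6 = 36/6 = 6
te_E = (8 + 4·13 + 18)/6 = 78/6 = 13
te_F = (5 + 4·6 + 19)/6 = 48/6 = 8
te_G = (9 + 4·12 + 15)/6 = 72/6 = 12

Forward pass:
ES_A = 0; EF_A = 11
ES_B = 0; EF_B = 6
ES_C = max(EF_A=11, EF_B=6) = 11; EF_C = 11+14 = 25
ES_D = max(EF_B=6, EF_C=25) = 25; EF_D = 25+6 = 31
ES_E = max(EF_B=6, EF_C=25) = 25; EF_E = 25+13 = 38
ES_F = 11; EF_F = 11+8 = 19
ES_G = max(EF_B=6, EF_D=31, EF_E=38, EF_F=19) = 38; EF_G = 38+12 = 50
Expected project duration μ = 50 hours. Critical path: A → C → E → G.

Backward pass:
LF_G = 50; LS_G = 50−12 = 38
LF_F = LS_G = 38; LS_F = 38−8 = 30
LF_E = LS_G = 38; LS_E = 38−13 = 25
LF_D = LS_G = 38; LS_D = 38−6 = 32
LF_C = min(LS_D=32, LS_E=25) = 25; LS_C = 25−14 = 11
LF_B = min(LS_C=11, LS_D=32, LS_E=25, LS_G=38) = 11; LS_B = 11−6 = 5
LF_A = min(LS_C=11, LS_F=30) = 11; LS_A = 11−11 = 0
Slack_B = LS_B − ES_B = 5 − 0 = 5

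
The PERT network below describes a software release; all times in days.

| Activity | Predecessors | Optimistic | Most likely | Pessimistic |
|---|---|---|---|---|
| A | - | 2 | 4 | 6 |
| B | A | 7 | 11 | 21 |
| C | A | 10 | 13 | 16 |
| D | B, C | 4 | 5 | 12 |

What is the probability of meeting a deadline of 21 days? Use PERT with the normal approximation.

te_A = (2 + 4·4 + 6)/6 = 24/6 = 4; σ²_A = ((6−2)/6)² = 0.444
te_B = (7 + 4·11 + 21)/6 = 72/6 = 12; σ²_B = ((21−7)/6)² = 5.444
te_C = (10 + 4·13 + 16)/6 = 78/6 = 13; σ²_C = ((16−10)/6)² = 1.000
te_D = (4 + 4·5 + 12)/6 = 36/6 = 6; σ²_D = ((12−4)/6)² = 1.778

Forward pass:
ES_A = 0; EF_A = 4
ES_B = 4; EF_B = 4+12 = 16
ES_C = 4; EF_C = 4+13 = 17
ES_D = max(EF_B=16, EF_C=17) = 17; EF_D = 17+6 = 23
Expected project duration μ = 23 days. Critical path: A → C → D.

Variance along critical path = 0.444 + 1.000 + 1.778 = 3.222; σ = √3.222 = 1.795 days.
Z = (21 − 23) / 1.795 = -1.114
P(T ≤ 21) = Φ(-1.114) ≈ 0.133

0.133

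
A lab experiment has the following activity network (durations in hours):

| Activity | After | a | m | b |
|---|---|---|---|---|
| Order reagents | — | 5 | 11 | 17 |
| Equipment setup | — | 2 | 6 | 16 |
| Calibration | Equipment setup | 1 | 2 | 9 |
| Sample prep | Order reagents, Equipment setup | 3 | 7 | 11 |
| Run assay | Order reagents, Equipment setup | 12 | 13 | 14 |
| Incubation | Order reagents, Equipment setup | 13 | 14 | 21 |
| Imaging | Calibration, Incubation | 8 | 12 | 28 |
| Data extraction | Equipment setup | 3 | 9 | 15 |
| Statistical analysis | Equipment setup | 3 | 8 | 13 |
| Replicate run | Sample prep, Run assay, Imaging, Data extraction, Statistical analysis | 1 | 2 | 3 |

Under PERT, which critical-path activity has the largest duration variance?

Imaging

te_Order reagents = (5 + 4·11 + 17)/6 = 66/6 = 11; σ²_Order reagents = ((17−5)/6)² = 4.000
te_Equipment setup = (2 + 4·6 + 16)/6 = 42/6 = 7; σ²_Equipment setup = ((16−2)/6)² = 5.444
te_Calibration = (1 + 4·2 + 9)/6 = 18/6 = 3; σ²_Calibration = ((9−1)/6)² = 1.778
te_Sample prep = (3 + 4·7 + 11)/6 = 42/6 = 7; σ²_Sample prep = ((11−3)/6)² = 1.778
te_Run assay = (12 + 4·13 + 14)/6 = 78/6 = 13; σ²_Run assay = ((14−12)/6)² = 0.111
te_Incubation = (13 + 4·14 + 21)/6 = 90/6 = 15; σ²_Incubation = ((21−13)/6)² = 1.778
te_Imaging = (8 + 4·12 + 28)/6 = 84/6 = 14; σ²_Imaging = ((28−8)/6)² = 11.111
te_Data extraction = (3 + 4·9 + 15)/6 = 54/6 = 9; σ²_Data extraction = ((15−3)/6)² = 4.000
te_Statistical analysis = (3 + 4·8 + 13)/6 = 48/6 = 8; σ²_Statistical analysis = ((13−3)/6)² = 2.778
te_Replicate run = (1 + 4·2 + 3)/6 = 12/6 = 2; σ²_Replicate run = ((3−1)/6)² = 0.111

Forward pass:
ES_Order reagents = 0; EF_Order reagents = 11
ES_Equipment setup = 0; EF_Equipment setup = 7
ES_Calibration = 7; EF_Calibration = 7+3 = 10
ES_Sample prep = max(EF_Order reagents=11, EF_Equipment setup=7) = 11; EF_Sample prep = 11+7 = 18
ES_Run assay = max(EF_Order reagents=11, EF_Equipment setup=7) = 11; EF_Run assay = 11+13 = 24
ES_Incubation = max(EF_Order reagents=11, EF_Equipment setup=7) = 11; EF_Incubation = 11+15 = 26
ES_Imaging = max(EF_Calibration=10, EF_Incubation=26) = 26; EF_Imaging = 26+14 = 40
ES_Data extraction = 7; EF_Data extraction = 7+9 = 16
ES_Statistical analysis = 7; EF_Statistical analysis = 7+8 = 15
ES_Replicate run = max(EF_Sample prep=18, EF_Run assay=24, EF_Imaging=40, EF_Data extraction=16, EF_Statistical analysis=15) = 40; EF_Replicate run = 40+2 = 42
Expected project duration μ = 42 hours. Critical path: Order reagents → Incubation → Imaging → Replicate run.

Variances on critical path: σ²_Order reagents=4.000, σ²_Incubation=1.778, σ²_Imaging=11.111, σ²_Replicate run=0.111.
Largest is σ²_Imaging = 11.111.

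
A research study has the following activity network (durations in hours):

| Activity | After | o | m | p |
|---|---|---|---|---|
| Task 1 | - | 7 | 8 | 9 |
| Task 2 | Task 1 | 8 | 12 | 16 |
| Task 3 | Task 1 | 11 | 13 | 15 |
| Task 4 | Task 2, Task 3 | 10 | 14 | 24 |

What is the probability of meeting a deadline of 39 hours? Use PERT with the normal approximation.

te_Task 1 = (7 + 4·8 + 9)/6 = 48/6 = 8; σ²_Task 1 = ((9−7)/6)² = 0.111
te_Task 2 = (8 + 4·12 + 16)/6 = 72/6 = 12; σ²_Task 2 = ((16−8)/6)² = 1.778
te_Task 3 = (11 + 4·13 + 15)/6 = 78/6 = 13; σ²_Task 3 = ((15−11)/6)² = 0.444
te_Task 4 = (10 + 4·14 + 24)/6 = 90/6 = 15; σ²_Task 4 = ((24−10)/6)² = 5.444

Forward pass:
ES_Task 1 = 0; EF_Task 1 = 8
ES_Task 2 = 8; EF_Task 2 = 8+12 = 20
ES_Task 3 = 8; EF_Task 3 = 8+13 = 21
ES_Task 4 = max(EF_Task 2=20, EF_Task 3=21) = 21; EF_Task 4 = 21+15 = 36
Expected project duration μ = 36 hours. Critical path: Task 1 → Task 3 → Task 4.

Variance along critical path = 0.111 + 0.444 + 5.444 = 6.000; σ = √6.000 = 2.449 hours.
Z = (39 − 36) / 2.449 = 1.225
P(T ≤ 39) = Φ(1.225) ≈ 0.890

0.890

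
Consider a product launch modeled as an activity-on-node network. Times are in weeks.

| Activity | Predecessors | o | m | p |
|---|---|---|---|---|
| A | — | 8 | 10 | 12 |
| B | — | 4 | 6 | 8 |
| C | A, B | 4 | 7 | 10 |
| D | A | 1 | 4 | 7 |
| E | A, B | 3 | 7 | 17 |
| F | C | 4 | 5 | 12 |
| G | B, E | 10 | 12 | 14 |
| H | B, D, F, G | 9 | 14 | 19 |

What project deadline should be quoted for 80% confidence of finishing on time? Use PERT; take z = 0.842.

46.5 weeks

te_A = (8 + 4·10 + 12)/6 = 60/6 = 10; σ²_A = ((12−8)/6)² = 0.444
te_B = (4 + 4·6 + 8)/6 = 36/6 = 6; σ²_B = ((8−4)/6)² = 0.444
te_C = (4 + 4·7 + 10)/6 = 42/6 = 7; σ²_C = ((10−4)/6)² = 1.000
te_D = (1 + 4·4 + 7)/6 = 24/6 = 4; σ²_D = ((7−1)/6)² = 1.000
te_E = (3 + 4·7 + 17)/6 = 48/6 = 8; σ²_E = ((17−3)/6)² = 5.444
te_F = (4 + 4·5 + 12)/6 = 36/6 = 6; σ²_F = ((12−4)/6)² = 1.778
te_G = (10 + 4·12 + 14)/6 = 72/6 = 12; σ²_G = ((14−10)/6)² = 0.444
te_H = (9 + 4·14 + 19)/6 = 84/6 = 14; σ²_H = ((19−9)/6)² = 2.778

Forward pass:
ES_A = 0; EF_A = 10
ES_B = 0; EF_B = 6
ES_C = max(EF_A=10, EF_B=6) = 10; EF_C = 10+7 = 17
ES_D = 10; EF_D = 10+4 = 14
ES_E = max(EF_A=10, EF_B=6) = 10; EF_E = 10+8 = 18
ES_F = 17; EF_F = 17+6 = 23
ES_G = max(EF_B=6, EF_E=18) = 18; EF_G = 18+12 = 30
ES_H = max(EF_B=6, EF_D=14, EF_F=23, EF_G=30) = 30; EF_H = 30+14 = 44
Expected project duration μ = 44 weeks. Critical path: A → E → G → H.

Variance along critical path = 0.444 + 5.444 + 0.444 + 2.778 = 9.111; σ = 3.018 weeks.
D = μ + z·σ = 44 + 0.842·3.018 = 46.5 weeks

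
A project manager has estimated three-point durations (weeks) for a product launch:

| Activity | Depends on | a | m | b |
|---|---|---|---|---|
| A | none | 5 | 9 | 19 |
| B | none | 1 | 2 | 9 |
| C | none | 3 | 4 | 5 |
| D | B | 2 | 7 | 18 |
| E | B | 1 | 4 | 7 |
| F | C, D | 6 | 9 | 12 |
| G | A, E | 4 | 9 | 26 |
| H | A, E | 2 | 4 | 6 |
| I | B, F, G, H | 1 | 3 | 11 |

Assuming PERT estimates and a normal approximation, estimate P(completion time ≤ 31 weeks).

te_A = (5 + 4·9 + 19)/6 = 60/6 = 10; σ²_A = ((19−5)/6)² = 5.444
te_B = (1 + 4·2 + 9)/6 = 18/6 = 3; σ²_B = ((9−1)/6)² = 1.778
te_C = (3 + 4·4 + 5)/6 = 24/6 = 4; σ²_C = ((5−3)/6)² = 0.111
te_D = (2 + 4·7 + 18)/6 = 48/6 = 8; σ²_D = ((18−2)/6)² = 7.111
te_E = (1 + 4·4 + 7)/6 = 24/6 = 4; σ²_E = ((7−1)/6)² = 1.000
te_F = (6 + 4·9 + 12)/6 = 54/6 = 9; σ²_F = ((12−6)/6)² = 1.000
te_G = (4 + 4·9 + 26)/6 = 66/6 = 11; σ²_G = ((26−4)/6)² = 13.444
te_H = (2 + 4·4 + 6)/6 = 24/6 = 4; σ²_H = ((6−2)/6)² = 0.444
te_I = (1 + 4·3 + 11)/6 = 24/6 = 4; σ²_I = ((11−1)/6)² = 2.778

Forward pass:
ES_A = 0; EF_A = 10
ES_B = 0; EF_B = 3
ES_C = 0; EF_C = 4
ES_D = 3; EF_D = 3+8 = 11
ES_E = 3; EF_E = 3+4 = 7
ES_F = max(EF_C=4, EF_D=11) = 11; EF_F = 11+9 = 20
ES_G = max(EF_A=10, EF_E=7) = 10; EF_G = 10+11 = 21
ES_H = max(EF_A=10, EF_E=7) = 10; EF_H = 10+4 = 14
ES_I = max(EF_B=3, EF_F=20, EF_G=21, EF_H=14) = 21; EF_I = 21+4 = 25
Expected project duration μ = 25 weeks. Critical path: A → G → I.

Variance along critical path = 5.444 + 13.444 + 2.778 = 21.667; σ = √21.667 = 4.655 weeks.
Z = (31 − 25) / 4.655 = 1.289
P(T ≤ 31) = Φ(1.289) ≈ 0.901

0.901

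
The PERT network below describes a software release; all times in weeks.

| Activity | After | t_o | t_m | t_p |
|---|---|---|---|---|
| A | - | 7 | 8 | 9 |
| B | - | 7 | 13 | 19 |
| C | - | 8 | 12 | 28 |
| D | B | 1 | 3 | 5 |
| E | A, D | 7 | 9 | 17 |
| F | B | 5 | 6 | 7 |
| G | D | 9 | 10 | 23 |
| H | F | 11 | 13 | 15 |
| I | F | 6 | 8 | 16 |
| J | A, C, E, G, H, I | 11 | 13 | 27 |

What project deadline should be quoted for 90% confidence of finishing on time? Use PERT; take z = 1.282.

te_A = (7 + 4·8 + 9)/6 = 48/6 = 8; σ²_A = ((9−7)/6)² = 0.111
te_B = (7 + 4·13 + 19)/6 = 78/6 = 13; σ²_B = ((19−7)/6)² = 4.000
te_C = (8 + 4·12 + 28)/6 = 84/6 = 14; σ²_C = ((28−8)/6)² = 11.111
te_D = (1 + 4·3 + 5)/6 = 18/6 = 3; σ²_D = ((5−1)/6)² = 0.444
te_E = (7 + 4·9 + 17)/6 = 60/6 = 10; σ²_E = ((17−7)/6)² = 2.778
te_F = (5 + 4·6 + 7)/6 = 36/6 = 6; σ²_F = ((7−5)/6)² = 0.111
te_G = (9 + 4·10 + 23)/6 = 72/6 = 12; σ²_G = ((23−9)/6)² = 5.444
te_H = (11 + 4·13 + 15)/6 = 78/6 = 13; σ²_H = ((15−11)/6)² = 0.444
te_I = (6 + 4·8 + 16)/6 = 54/6 = 9; σ²_I = ((16−6)/6)² = 2.778
te_J = (11 + 4·13 + 27)/6 = 90/6 = 15; σ²_J = ((27−11)/6)² = 7.111

Forward pass:
ES_A = 0; EF_A = 8
ES_B = 0; EF_B = 13
ES_C = 0; EF_C = 14
ES_D = 13; EF_D = 13+3 = 16
ES_E = max(EF_A=8, EF_D=16) = 16; EF_E = 16+10 = 26
ES_F = 13; EF_F = 13+6 = 19
ES_G = 16; EF_G = 16+12 = 28
ES_H = 19; EF_H = 19+13 = 32
ES_I = 19; EF_I = 19+9 = 28
ES_J = max(EF_A=8, EF_C=14, EF_E=26, EF_G=28, EF_H=32, EF_I=28) = 32; EF_J = 32+15 = 47
Expected project duration μ = 47 weeks. Critical path: B → F → H → J.

Variance along critical path = 4.000 + 0.111 + 0.444 + 7.111 = 11.667; σ = 3.416 weeks.
D = μ + z·σ = 47 + 1.282·3.416 = 51.4 weeks

51.4 weeks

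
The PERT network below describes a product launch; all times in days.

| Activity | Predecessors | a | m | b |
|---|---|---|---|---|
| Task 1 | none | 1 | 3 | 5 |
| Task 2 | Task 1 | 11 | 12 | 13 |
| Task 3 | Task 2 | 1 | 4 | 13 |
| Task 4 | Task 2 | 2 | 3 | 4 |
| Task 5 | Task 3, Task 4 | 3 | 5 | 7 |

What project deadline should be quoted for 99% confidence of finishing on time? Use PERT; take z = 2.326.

te_Task 1 = (1 + 4·3 + 5)/6 = 18/6 = 3; σ²_Task 1 = ((5−1)/6)² = 0.444
te_Task 2 = (11 + 4·12 + 13)/6 = 72/6 = 12; σ²_Task 2 = ((13−11)/6)² = 0.111
te_Task 3 = (1 + 4·4 + 13)/6 = 30/6 = 5; σ²_Task 3 = ((13−1)/6)² = 4.000
te_Task 4 = (2 + 4·3 + 4)/6 = 18/6 = 3; σ²_Task 4 = ((4−2)/6)² = 0.111
te_Task 5 = (3 + 4·5 + 7)/6 = 30/6 = 5; σ²_Task 5 = ((7−3)/6)² = 0.444

Forward pass:
ES_Task 1 = 0; EF_Task 1 = 3
ES_Task 2 = 3; EF_Task 2 = 3+12 = 15
ES_Task 3 = 15; EF_Task 3 = 15+5 = 20
ES_Task 4 = 15; EF_Task 4 = 15+3 = 18
ES_Task 5 = max(EF_Task 3=20, EF_Task 4=18) = 20; EF_Task 5 = 20+5 = 25
Expected project duration μ = 25 days. Critical path: Task 1 → Task 2 → Task 3 → Task 5.

Variance along critical path = 0.444 + 0.111 + 4.000 + 0.444 = 5.000; σ = 2.236 days.
D = μ + z·σ = 25 + 2.326·2.236 = 30.2 days

30.2 days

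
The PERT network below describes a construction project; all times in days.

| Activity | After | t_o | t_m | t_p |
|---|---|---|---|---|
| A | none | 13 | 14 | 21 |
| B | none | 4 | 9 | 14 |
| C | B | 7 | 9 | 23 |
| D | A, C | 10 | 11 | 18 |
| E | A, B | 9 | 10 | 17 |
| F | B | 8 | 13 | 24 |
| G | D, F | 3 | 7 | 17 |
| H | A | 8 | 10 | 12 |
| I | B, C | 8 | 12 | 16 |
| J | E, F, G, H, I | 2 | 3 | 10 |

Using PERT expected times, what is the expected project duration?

44 days

te_A = (13 + 4·14 + 21)/6 = 90/6 = 15
te_B = (4 + 4·9 + 14)/6 = 54/6 = 9
te_C = (7 + 4·9 + 23)/6 = 66/6 = 11
te_D = (10 + 4·11 + 18)/6 = 72/6 = 12
te_E = (9 + 4·10 + 17)/6 = 66/6 = 11
te_F = (8 + 4·13 + 24)/6 = 84/6 = 14
te_G = (3 + 4·7 + 17)/6 = 48/6 = 8
te_H = (8 + 4·10 + 12)/6 = 60/6 = 10
te_I = (8 + 4·12 + 16)/6 = 72/6 = 12
te_J = (2 + 4·3 + 10)/6 = 24/6 = 4

Forward pass:
ES_A = 0; EF_A = 15
ES_B = 0; EF_B = 9
ES_C = 9; EF_C = 9+11 = 20
ES_D = max(EF_A=15, EF_C=20) = 20; EF_D = 20+12 = 32
ES_E = max(EF_A=15, EF_B=9) = 15; EF_E = 15+11 = 26
ES_F = 9; EF_F = 9+14 = 23
ES_G = max(EF_D=32, EF_F=23) = 32; EF_G = 32+8 = 40
ES_H = 15; EF_H = 15+10 = 25
ES_I = max(EF_B=9, EF_C=20) = 20; EF_I = 20+12 = 32
ES_J = max(EF_E=26, EF_F=23, EF_G=40, EF_H=25, EF_I=32) = 40; EF_J = 40+4 = 44
Expected project duration μ = 44 days. Critical path: B → C → D → G → J.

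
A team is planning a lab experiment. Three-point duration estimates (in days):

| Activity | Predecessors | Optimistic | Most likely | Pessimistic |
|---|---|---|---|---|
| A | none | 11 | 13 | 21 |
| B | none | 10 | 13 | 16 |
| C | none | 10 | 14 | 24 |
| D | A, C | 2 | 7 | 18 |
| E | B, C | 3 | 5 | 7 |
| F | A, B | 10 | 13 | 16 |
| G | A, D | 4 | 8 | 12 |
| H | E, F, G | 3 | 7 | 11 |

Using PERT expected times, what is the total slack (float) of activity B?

5 days

te_A = (11 + 4·13 + 21)/6 = 84/6 = 14
te_B = (10 + 4·13 + 16)/6 = 78/6 = 13
te_C = (10 + 4·14 + 24)/6 = 90/6 = 15
te_D = (2 + 4·7 + 18)/6 = 48/6 = 8
te_E = (3 + 4·5 + 7)/6 = 30/6 = 5
te_F = (10 + 4·13 + 16)/6 = 78/6 = 13
te_G = (4 + 4·8 + 12)/6 = 48/6 = 8
te_H = (3 + 4·7 + 11)/6 = 42/6 = 7

Forward pass:
ES_A = 0; EF_A = 14
ES_B = 0; EF_B = 13
ES_C = 0; EF_C = 15
ES_D = max(EF_A=14, EF_C=15) = 15; EF_D = 15+8 = 23
ES_E = max(EF_B=13, EF_C=15) = 15; EF_E = 15+5 = 20
ES_F = max(EF_A=14, EF_B=13) = 14; EF_F = 14+13 = 27
ES_G = max(EF_A=14, EF_D=23) = 23; EF_G = 23+8 = 31
ES_H = max(EF_E=20, EF_F=27, EF_G=31) = 31; EF_H = 31+7 = 38
Expected project duration μ = 38 days. Critical path: C → D → G → H.

Backward pass:
LF_H = 38; LS_H = 38−7 = 31
LF_G = LS_H = 31; LS_G = 31−8 = 23
LF_F = LS_H = 31; LS_F = 31−13 = 18
LF_E = LS_H = 31; LS_E = 31−5 = 26
LF_D = LS_G = 23; LS_D = 23−8 = 15
LF_C = min(LS_D=15, LS_E=26) = 15; LS_C = 15−15 = 0
LF_B = min(LS_E=26, LS_F=18) = 18; LS_B = 18−13 = 5
LF_A = min(LS_D=15, LS_F=18, LS_G=23) = 15; LS_A = 15−14 = 1
Slack_B = LS_B − ES_B = 5 − 0 = 5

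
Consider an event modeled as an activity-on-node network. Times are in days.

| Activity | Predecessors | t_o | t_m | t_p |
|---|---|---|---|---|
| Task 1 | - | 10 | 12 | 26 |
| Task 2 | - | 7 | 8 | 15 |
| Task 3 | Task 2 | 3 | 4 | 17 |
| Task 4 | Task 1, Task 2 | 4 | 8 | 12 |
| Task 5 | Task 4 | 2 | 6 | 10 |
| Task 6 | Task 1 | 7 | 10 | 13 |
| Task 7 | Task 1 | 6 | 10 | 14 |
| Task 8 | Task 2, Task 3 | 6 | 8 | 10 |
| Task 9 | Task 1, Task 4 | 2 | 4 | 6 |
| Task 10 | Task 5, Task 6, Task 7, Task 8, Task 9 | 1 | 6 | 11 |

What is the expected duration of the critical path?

34 days

te_Task 1 = (10 + 4·12 + 26)/6 = 84/6 = 14
te_Task 2 = (7 + 4·8 + 15)/6 = 54/6 = 9
te_Task 3 = (3 + 4·4 + 17)/6 = 36/6 = 6
te_Task 4 = (4 + 4·8 + 12)/6 = 48/6 = 8
te_Task 5 = (2 + 4·6 + 10)/6 = 36/6 = 6
te_Task 6 = (7 + 4·10 + 13)/6 = 60/6 = 10
te_Task 7 = (6 + 4·10 + 14)/6 = 60/6 = 10
te_Task 8 = (6 + 4·8 + 10)/6 = 48/6 = 8
te_Task 9 = (2 + 4·4 + 6)/6 = 24/6 = 4
te_Task 10 = (1 + 4·6 + 11)/6 = 36/6 = 6

Forward pass:
ES_Task 1 = 0; EF_Task 1 = 14
ES_Task 2 = 0; EF_Task 2 = 9
ES_Task 3 = 9; EF_Task 3 = 9+6 = 15
ES_Task 4 = max(EF_Task 1=14, EF_Task 2=9) = 14; EF_Task 4 = 14+8 = 22
ES_Task 5 = 22; EF_Task 5 = 22+6 = 28
ES_Task 6 = 14; EF_Task 6 = 14+10 = 24
ES_Task 7 = 14; EF_Task 7 = 14+10 = 24
ES_Task 8 = max(EF_Task 2=9, EF_Task 3=15) = 15; EF_Task 8 = 15+8 = 23
ES_Task 9 = max(EF_Task 1=14, EF_Task 4=22) = 22; EF_Task 9 = 22+4 = 26
ES_Task 10 = max(EF_Task 5=28, EF_Task 6=24, EF_Task 7=24, EF_Task 8=23, EF_Task 9=26) = 28; EF_Task 10 = 28+6 = 34
Expected project duration μ = 34 days. Critical path: Task 1 → Task 4 → Task 5 → Task 10.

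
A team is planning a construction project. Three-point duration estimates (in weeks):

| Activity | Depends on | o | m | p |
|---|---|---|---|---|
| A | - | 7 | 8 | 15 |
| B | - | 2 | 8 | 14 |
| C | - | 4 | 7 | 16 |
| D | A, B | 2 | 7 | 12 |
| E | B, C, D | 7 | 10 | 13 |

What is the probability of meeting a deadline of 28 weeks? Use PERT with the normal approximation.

te_A = (7 + 4·8 + 15)/6 = 54/6 = 9; σ²_A = ((15−7)/6)² = 1.778
te_B = (2 + 4·8 + 14)/6 = 48/6 = 8; σ²_B = ((14−2)/6)² = 4.000
te_C = (4 + 4·7 + 16)/6 = 48/6 = 8; σ²_C = ((16−4)/6)² = 4.000
te_D = (2 + 4·7 + 12)/6 = 42/6 = 7; σ²_D = ((12−2)/6)² = 2.778
te_E = (7 + 4·10 + 13)/6 = 60/6 = 10; σ²_E = ((13−7)/6)² = 1.000

Forward pass:
ES_A = 0; EF_A = 9
ES_B = 0; EF_B = 8
ES_C = 0; EF_C = 8
ES_D = max(EF_A=9, EF_B=8) = 9; EF_D = 9+7 = 16
ES_E = max(EF_B=8, EF_C=8, EF_D=16) = 16; EF_E = 16+10 = 26
Expected project duration μ = 26 weeks. Critical path: A → D → E.

Variance along critical path = 1.778 + 2.778 + 1.000 = 5.556; σ = √5.556 = 2.357 weeks.
Z = (28 − 26) / 2.357 = 0.849
P(T ≤ 28) = Φ(0.849) ≈ 0.802

0.802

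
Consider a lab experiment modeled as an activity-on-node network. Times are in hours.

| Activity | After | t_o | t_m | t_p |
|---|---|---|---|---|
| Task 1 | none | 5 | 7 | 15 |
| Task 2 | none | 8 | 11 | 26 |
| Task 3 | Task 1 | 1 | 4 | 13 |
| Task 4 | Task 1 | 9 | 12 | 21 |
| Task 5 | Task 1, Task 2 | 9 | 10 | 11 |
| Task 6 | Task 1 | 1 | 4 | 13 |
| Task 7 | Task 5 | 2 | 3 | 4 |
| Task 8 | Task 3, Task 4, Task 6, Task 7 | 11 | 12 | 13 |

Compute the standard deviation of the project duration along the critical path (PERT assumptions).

3.06 hours

te_Task 1 = (5 + 4·7 + 15)/6 = 48/6 = 8; σ²_Task 1 = ((15−5)/6)² = 2.778
te_Task 2 = (8 + 4·11 + 26)/6 = 78/6 = 13; σ²_Task 2 = ((26−8)/6)² = 9.000
te_Task 3 = (1 + 4·4 + 13)/6 = 30/6 = 5; σ²_Task 3 = ((13−1)/6)² = 4.000
te_Task 4 = (9 + 4·12 + 21)/6 = 78/6 = 13; σ²_Task 4 = ((21−9)/6)² = 4.000
te_Task 5 = (9 + 4·10 + 11)/6 = 60/6 = 10; σ²_Task 5 = ((11−9)/6)² = 0.111
te_Task 6 = (1 + 4·4 + 13)/6 = 30/6 = 5; σ²_Task 6 = ((13−1)/6)² = 4.000
te_Task 7 = (2 + 4·3 + 4)/6 = 18/6 = 3; σ²_Task 7 = ((4−2)/6)² = 0.111
te_Task 8 = (11 + 4·12 + 13)/6 = 72/6 = 12; σ²_Task 8 = ((13−11)/6)² = 0.111

Forward pass:
ES_Task 1 = 0; EF_Task 1 = 8
ES_Task 2 = 0; EF_Task 2 = 13
ES_Task 3 = 8; EF_Task 3 = 8+5 = 13
ES_Task 4 = 8; EF_Task 4 = 8+13 = 21
ES_Task 5 = max(EF_Task 1=8, EF_Task 2=13) = 13; EF_Task 5 = 13+10 = 23
ES_Task 6 = 8; EF_Task 6 = 8+5 = 13
ES_Task 7 = 23; EF_Task 7 = 23+3 = 26
ES_Task 8 = max(EF_Task 3=13, EF_Task 4=21, EF_Task 6=13, EF_Task 7=26) = 26; EF_Task 8 = 26+12 = 38
Expected project duration μ = 38 hours. Critical path: Task 2 → Task 5 → Task 7 → Task 8.

Variance along critical path = 9.000 + 0.111 + 0.111 + 0.111 = 9.333
σ = √9.333 = 3.055 hours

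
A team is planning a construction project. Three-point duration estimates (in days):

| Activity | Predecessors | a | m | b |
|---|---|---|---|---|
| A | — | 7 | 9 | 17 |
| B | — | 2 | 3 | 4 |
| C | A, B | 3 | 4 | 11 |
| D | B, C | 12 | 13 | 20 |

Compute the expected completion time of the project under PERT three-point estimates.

te_A = (7 + 4·9 + 17)/6 = 60/6 = 10
te_B = (2 + 4·3 + 4)/6 = 18/6 = 3
te_C = (3 + 4·4 + 11)/6 = 30/6 = 5
te_D = (12 + 4·13 + 20)/6 = 84/6 = 14

Forward pass:
ES_A = 0; EF_A = 10
ES_B = 0; EF_B = 3
ES_C = max(EF_A=10, EF_B=3) = 10; EF_C = 10+5 = 15
ES_D = max(EF_B=3, EF_C=15) = 15; EF_D = 15+14 = 29
Expected project duration μ = 29 days. Critical path: A → C → D.

29 days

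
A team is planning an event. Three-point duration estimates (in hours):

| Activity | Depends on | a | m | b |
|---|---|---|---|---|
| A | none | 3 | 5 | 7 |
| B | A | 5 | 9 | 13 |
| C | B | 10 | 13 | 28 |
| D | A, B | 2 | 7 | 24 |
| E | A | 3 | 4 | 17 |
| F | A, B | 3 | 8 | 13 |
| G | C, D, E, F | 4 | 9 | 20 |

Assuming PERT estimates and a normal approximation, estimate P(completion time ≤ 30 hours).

0.018

te_A = (3 + 4·5 + 7)/6 = 30/6 = 5; σ²_A = ((7−3)/6)² = 0.444
te_B = (5 + 4·9 + 13)/6 = 54/6 = 9; σ²_B = ((13−5)/6)² = 1.778
te_C = (10 + 4·13 + 28)/6 = 90/6 = 15; σ²_C = ((28−10)/6)² = 9.000
te_D = (2 + 4·7 + 24)/6 = 54/6 = 9; σ²_D = ((24−2)/6)² = 13.444
te_E = (3 + 4·4 + 17)/6 = 36/6 = 6; σ²_E = ((17−3)/6)² = 5.444
te_F = (3 + 4·8 + 13)/6 = 48/6 = 8; σ²_F = ((13−3)/6)² = 2.778
te_G = (4 + 4·9 + 20)/6 = 60/6 = 10; σ²_G = ((20−4)/6)² = 7.111

Forward pass:
ES_A = 0; EF_A = 5
ES_B = 5; EF_B = 5+9 = 14
ES_C = 14; EF_C = 14+15 = 29
ES_D = max(EF_A=5, EF_B=14) = 14; EF_D = 14+9 = 23
ES_E = 5; EF_E = 5+6 = 11
ES_F = max(EF_A=5, EF_B=14) = 14; EF_F = 14+8 = 22
ES_G = max(EF_C=29, EF_D=23, EF_E=11, EF_F=22) = 29; EF_G = 29+10 = 39
Expected project duration μ = 39 hours. Critical path: A → B → C → G.

Variance along critical path = 0.444 + 1.778 + 9.000 + 7.111 = 18.333; σ = √18.333 = 4.282 hours.
Z = (30 − 39) / 4.282 = -2.102
P(T ≤ 30) = Φ(-2.102) ≈ 0.018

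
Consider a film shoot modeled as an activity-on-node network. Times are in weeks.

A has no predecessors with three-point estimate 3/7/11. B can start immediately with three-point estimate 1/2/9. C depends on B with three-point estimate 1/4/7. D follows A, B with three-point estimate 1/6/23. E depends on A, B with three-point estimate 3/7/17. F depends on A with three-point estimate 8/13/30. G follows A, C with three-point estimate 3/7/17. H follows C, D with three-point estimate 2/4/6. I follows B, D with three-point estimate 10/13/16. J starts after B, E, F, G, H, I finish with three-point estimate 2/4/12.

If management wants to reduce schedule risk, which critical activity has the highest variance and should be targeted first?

te_A = (3 + 4·7 + 11)/6 = 42/6 = 7; σ²_A = ((11−3)/6)² = 1.778
te_B = (1 + 4·2 + 9)/6 = 18/6 = 3; σ²_B = ((9−1)/6)² = 1.778
te_C = (1 + 4·4 + 7)/6 = 24/6 = 4; σ²_C = ((7−1)/6)² = 1.000
te_D = (1 + 4·6 + 23)/6 = 48/6 = 8; σ²_D = ((23−1)/6)² = 13.444
te_E = (3 + 4·7 + 17)/6 = 48/6 = 8; σ²_E = ((17−3)/6)² = 5.444
te_F = (8 + 4·13 + 30)/6 = 90/6 = 15; σ²_F = ((30−8)/6)² = 13.444
te_G = (3 + 4·7 + 17)/6 = 48/6 = 8; σ²_G = ((17−3)/6)² = 5.444
te_H = (2 + 4·4 + 6)/6 = 24/6 = 4; σ²_H = ((6−2)/6)² = 0.444
te_I = (10 + 4·13 + 16)/6 = 78/6 = 13; σ²_I = ((16−10)/6)² = 1.000
te_J = (2 + 4·4 + 12)/6 = 30/6 = 5; σ²_J = ((12−2)/6)² = 2.778

Forward pass:
ES_A = 0; EF_A = 7
ES_B = 0; EF_B = 3
ES_C = 3; EF_C = 3+4 = 7
ES_D = max(EF_A=7, EF_B=3) = 7; EF_D = 7+8 = 15
ES_E = max(EF_A=7, EF_B=3) = 7; EF_E = 7+8 = 15
ES_F = 7; EF_F = 7+15 = 22
ES_G = max(EF_A=7, EF_C=7) = 7; EF_G = 7+8 = 15
ES_H = max(EF_C=7, EF_D=15) = 15; EF_H = 15+4 = 19
ES_I = max(EF_B=3, EF_D=15) = 15; EF_I = 15+13 = 28
ES_J = max(EF_B=3, EF_E=15, EF_F=22, EF_G=15, EF_H=19, EF_I=28) = 28; EF_J = 28+5 = 33
Expected project duration μ = 33 weeks. Critical path: A → D → I → J.

Variances on critical path: σ²_A=1.778, σ²_D=13.444, σ²_I=1.000, σ²_J=2.778.
Largest is σ²_D = 13.444.

D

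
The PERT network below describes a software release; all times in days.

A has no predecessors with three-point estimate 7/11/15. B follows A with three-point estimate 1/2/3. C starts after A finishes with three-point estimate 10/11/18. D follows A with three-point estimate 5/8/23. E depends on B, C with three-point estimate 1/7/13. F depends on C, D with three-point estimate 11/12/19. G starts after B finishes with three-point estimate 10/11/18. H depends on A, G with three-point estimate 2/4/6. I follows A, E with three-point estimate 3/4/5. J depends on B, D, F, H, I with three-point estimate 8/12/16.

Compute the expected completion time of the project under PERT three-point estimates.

48 days

te_A = (7 + 4·11 + 15)/6 = 66/6 = 11
te_B = (1 + 4·2 + 3)/6 = 12/6 = 2
te_C = (10 + 4·11 + 18)/6 = 72/6 = 12
te_D = (5 + 4·8 + 23)/6 = 60/6 = 10
te_E = (1 + 4·7 + 13)/6 = 42/6 = 7
te_F = (11 + 4·12 + 19)/6 = 78/6 = 13
te_G = (10 + 4·11 + 18)/6 = 72/6 = 12
te_H = (2 + 4·4 + 6)/6 = 24/6 = 4
te_I = (3 + 4·4 + 5)/6 = 24/6 = 4
te_J = (8 + 4·12 + 16)/6 = 72/6 = 12

Forward pass:
ES_A = 0; EF_A = 11
ES_B = 11; EF_B = 11+2 = 13
ES_C = 11; EF_C = 11+12 = 23
ES_D = 11; EF_D = 11+10 = 21
ES_E = max(EF_B=13, EF_C=23) = 23; EF_E = 23+7 = 30
ES_F = max(EF_C=23, EF_D=21) = 23; EF_F = 23+13 = 36
ES_G = 13; EF_G = 13+12 = 25
ES_H = max(EF_A=11, EF_G=25) = 25; EF_H = 25+4 = 29
ES_I = max(EF_A=11, EF_E=30) = 30; EF_I = 30+4 = 34
ES_J = max(EF_B=13, EF_D=21, EF_F=36, EF_H=29, EF_I=34) = 36; EF_J = 36+12 = 48
Expected project duration μ = 48 days. Critical path: A → C → F → J.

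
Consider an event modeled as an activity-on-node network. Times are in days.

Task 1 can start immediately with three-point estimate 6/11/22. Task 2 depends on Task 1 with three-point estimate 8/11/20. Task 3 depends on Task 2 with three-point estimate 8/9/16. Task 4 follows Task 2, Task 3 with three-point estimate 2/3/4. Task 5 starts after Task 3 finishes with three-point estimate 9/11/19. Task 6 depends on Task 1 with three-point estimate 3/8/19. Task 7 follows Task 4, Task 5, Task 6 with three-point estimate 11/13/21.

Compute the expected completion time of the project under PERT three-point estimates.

60 days

te_Task 1 = (6 + 4·11 + 22)/6 = 72/6 = 12
te_Task 2 = (8 + 4·11 + 20)/6 = 72/6 = 12
te_Task 3 = (8 + 4·9 + 16)/6 = 60/6 = 10
te_Task 4 = (2 + 4·3 + 4)/6 = 18/6 = 3
te_Task 5 = (9 + 4·11 + 19)/6 = 72/6 = 12
te_Task 6 = (3 + 4·8 + 19)/6 = 54/6 = 9
te_Task 7 = (11 + 4·13 + 21)/6 = 84/6 = 14

Forward pass:
ES_Task 1 = 0; EF_Task 1 = 12
ES_Task 2 = 12; EF_Task 2 = 12+12 = 24
ES_Task 3 = 24; EF_Task 3 = 24+10 = 34
ES_Task 4 = max(EF_Task 2=24, EF_Task 3=34) = 34; EF_Task 4 = 34+3 = 37
ES_Task 5 = 34; EF_Task 5 = 34+12 = 46
ES_Task 6 = 12; EF_Task 6 = 12+9 = 21
ES_Task 7 = max(EF_Task 4=37, EF_Task 5=46, EF_Task 6=21) = 46; EF_Task 7 = 46+14 = 60
Expected project duration μ = 60 days. Critical path: Task 1 → Task 2 → Task 3 → Task 5 → Task 7.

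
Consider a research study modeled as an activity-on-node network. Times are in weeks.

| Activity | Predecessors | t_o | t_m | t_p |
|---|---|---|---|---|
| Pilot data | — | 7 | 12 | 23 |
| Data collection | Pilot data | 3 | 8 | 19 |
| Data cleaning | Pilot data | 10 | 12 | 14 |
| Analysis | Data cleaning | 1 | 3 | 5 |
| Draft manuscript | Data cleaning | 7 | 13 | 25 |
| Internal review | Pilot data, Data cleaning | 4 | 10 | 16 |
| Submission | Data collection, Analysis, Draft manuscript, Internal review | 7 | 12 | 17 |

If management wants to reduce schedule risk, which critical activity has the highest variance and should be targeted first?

te_Pilot data = (7 + 4·12 + 23)/6 = 78/6 = 13; σ²_Pilot data = ((23−7)/6)² = 7.111
te_Data collection = (3 + 4·8 + 19)/6 = 54/6 = 9; σ²_Data collection = ((19−3)/6)² = 7.111
te_Data cleaning = (10 + 4·12 + 14)/6 = 72/6 = 12; σ²_Data cleaning = ((14−10)/6)² = 0.444
te_Analysis = (1 + 4·3 + 5)/6 = 18/6 = 3; σ²_Analysis = ((5−1)/6)² = 0.444
te_Draft manuscript = (7 + 4·13 + 25)/6 = 84/6 = 14; σ²_Draft manuscript = ((25−7)/6)² = 9.000
te_Internal review = (4 + 4·10 + 16)/6 = 60/6 = 10; σ²_Internal review = ((16−4)/6)² = 4.000
te_Submission = (7 + 4·12 + 17)/6 = 72/6 = 12; σ²_Submission = ((17−7)/6)² = 2.778

Forward pass:
ES_Pilot data = 0; EF_Pilot data = 13
ES_Data collection = 13; EF_Data collection = 13+9 = 22
ES_Data cleaning = 13; EF_Data cleaning = 13+12 = 25
ES_Analysis = 25; EF_Analysis = 25+3 = 28
ES_Draft manuscript = 25; EF_Draft manuscript = 25+14 = 39
ES_Internal review = max(EF_Pilot data=13, EF_Data cleaning=25) = 25; EF_Internal review = 25+10 = 35
ES_Submission = max(EF_Data collection=22, EF_Analysis=28, EF_Draft manuscript=39, EF_Internal review=35) = 39; EF_Submission = 39+12 = 51
Expected project duration μ = 51 weeks. Critical path: Pilot data → Data cleaning → Draft manuscript → Submission.

Variances on critical path: σ²_Pilot data=7.111, σ²_Data cleaning=0.444, σ²_Draft manuscript=9.000, σ²_Submission=2.778.
Largest is σ²_Draft manuscript = 9.000.

Draft manuscript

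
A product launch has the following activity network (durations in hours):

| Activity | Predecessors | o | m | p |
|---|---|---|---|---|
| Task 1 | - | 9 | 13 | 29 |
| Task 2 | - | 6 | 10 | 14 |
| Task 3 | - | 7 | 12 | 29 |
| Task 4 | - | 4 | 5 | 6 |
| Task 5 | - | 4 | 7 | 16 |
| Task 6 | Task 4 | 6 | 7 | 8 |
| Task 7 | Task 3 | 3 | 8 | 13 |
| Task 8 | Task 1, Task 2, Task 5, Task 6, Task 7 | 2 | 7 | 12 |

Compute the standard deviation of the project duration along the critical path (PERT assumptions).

te_Task 1 = (9 + 4·13 + 29)/6 = 90/6 = 15; σ²_Task 1 = ((29−9)/6)² = 11.111
te_Task 2 = (6 + 4·10 + 14)/6 = 60/6 = 10; σ²_Task 2 = ((14−6)/6)² = 1.778
te_Task 3 = (7 + 4·12 + 29)/6 = 84/6 = 14; σ²_Task 3 = ((29−7)/6)² = 13.444
te_Task 4 = (4 + 4·5 + 6)/6 = 30/6 = 5; σ²_Task 4 = ((6−4)/6)² = 0.111
te_Task 5 = (4 + 4·7 + 16)/6 = 48/6 = 8; σ²_Task 5 = ((16−4)/6)² = 4.000
te_Task 6 = (6 + 4·7 + 8)/6 = 42/6 = 7; σ²_Task 6 = ((8−6)/6)² = 0.111
te_Task 7 = (3 + 4·8 + 13)/6 = 48/6 = 8; σ²_Task 7 = ((13−3)/6)² = 2.778
te_Task 8 = (2 + 4·7 + 12)/6 = 42/6 = 7; σ²_Task 8 = ((12−2)/6)² = 2.778

Forward pass:
ES_Task 1 = 0; EF_Task 1 = 15
ES_Task 2 = 0; EF_Task 2 = 10
ES_Task 3 = 0; EF_Task 3 = 14
ES_Task 4 = 0; EF_Task 4 = 5
ES_Task 5 = 0; EF_Task 5 = 8
ES_Task 6 = 5; EF_Task 6 = 5+7 = 12
ES_Task 7 = 14; EF_Task 7 = 14+8 = 22
ES_Task 8 = max(EF_Task 1=15, EF_Task 2=10, EF_Task 5=8, EF_Task 6=12, EF_Task 7=22) = 22; EF_Task 8 = 22+7 = 29
Expected project duration μ = 29 hours. Critical path: Task 3 → Task 7 → Task 8.

Variance along critical path = 13.444 + 2.778 + 2.778 = 19.000
σ = √19.000 = 4.359 hours

4.36 hours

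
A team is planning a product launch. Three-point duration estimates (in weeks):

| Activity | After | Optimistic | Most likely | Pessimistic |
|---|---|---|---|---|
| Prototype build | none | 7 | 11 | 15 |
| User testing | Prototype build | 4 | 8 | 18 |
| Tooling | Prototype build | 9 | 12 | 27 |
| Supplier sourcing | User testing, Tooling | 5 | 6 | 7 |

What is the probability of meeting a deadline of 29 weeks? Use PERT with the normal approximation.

te_Prototype build = (7 + 4·11 + 15)/6 = 66/6 = 11; σ²_Prototype build = ((15−7)/6)² = 1.778
te_User testing = (4 + 4·8 + 18)/6 = 54/6 = 9; σ²_User testing = ((18−4)/6)² = 5.444
te_Tooling = (9 + 4·12 + 27)/6 = 84/6 = 14; σ²_Tooling = ((27−9)/6)² = 9.000
te_Supplier sourcing = (5 + 4·6 + 7)/6 = 36/6 = 6; σ²_Supplier sourcing = ((7−5)/6)² = 0.111

Forward pass:
ES_Prototype build = 0; EF_Prototype build = 11
ES_User testing = 11; EF_User testing = 11+9 = 20
ES_Tooling = 11; EF_Tooling = 11+14 = 25
ES_Supplier sourcing = max(EF_User testing=20, EF_Tooling=25) = 25; EF_Supplier sourcing = 25+6 = 31
Expected project duration μ = 31 weeks. Critical path: Prototype build → Tooling → Supplier sourcing.

Variance along critical path = 1.778 + 9.000 + 0.111 = 10.889; σ = √10.889 = 3.300 weeks.
Z = (29 − 31) / 3.300 = -0.606
P(T ≤ 29) = Φ(-0.606) ≈ 0.272

0.272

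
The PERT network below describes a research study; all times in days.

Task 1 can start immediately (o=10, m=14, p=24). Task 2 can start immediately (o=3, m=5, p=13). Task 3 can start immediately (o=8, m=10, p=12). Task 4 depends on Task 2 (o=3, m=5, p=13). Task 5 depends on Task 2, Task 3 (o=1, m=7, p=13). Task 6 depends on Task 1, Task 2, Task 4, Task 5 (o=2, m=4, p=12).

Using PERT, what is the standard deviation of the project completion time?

te_Task 1 = (10 + 4·14 + 24)/6 = 90/6 = 15; σ²_Task 1 = ((24−10)/6)² = 5.444
te_Task 2 = (3 + 4·5 + 13)/6 = 36/6 = 6; σ²_Task 2 = ((13−3)/6)² = 2.778
te_Task 3 = (8 + 4·10 + 12)/6 = 60/6 = 10; σ²_Task 3 = ((12−8)/6)² = 0.444
te_Task 4 = (3 + 4·5 + 13)/6 = 36/6 = 6; σ²_Task 4 = ((13−3)/6)² = 2.778
te_Task 5 = (1 + 4·7 + 13)/6 = 42/6 = 7; σ²_Task 5 = ((13−1)/6)² = 4.000
te_Task 6 = (2 + 4·4 + 12)/6 = 30/6 = 5; σ²_Task 6 = ((12−2)/6)² = 2.778

Forward pass:
ES_Task 1 = 0; EF_Task 1 = 15
ES_Task 2 = 0; EF_Task 2 = 6
ES_Task 3 = 0; EF_Task 3 = 10
ES_Task 4 = 6; EF_Task 4 = 6+6 = 12
ES_Task 5 = max(EF_Task 2=6, EF_Task 3=10) = 10; EF_Task 5 = 10+7 = 17
ES_Task 6 = max(EF_Task 1=15, EF_Task 2=6, EF_Task 4=12, EF_Task 5=17) = 17; EF_Task 6 = 17+5 = 22
Expected project duration μ = 22 days. Critical path: Task 3 → Task 5 → Task 6.

Variance along critical path = 0.444 + 4.000 + 2.778 = 7.222
σ = √7.222 = 2.687 days

2.69 days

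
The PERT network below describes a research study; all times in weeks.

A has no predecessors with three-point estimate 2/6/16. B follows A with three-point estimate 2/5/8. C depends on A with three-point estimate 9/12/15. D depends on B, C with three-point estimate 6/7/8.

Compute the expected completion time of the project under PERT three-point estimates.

26 weeks

te_A = (2 + 4·6 + 16)/6 = 42/6 = 7
te_B = (2 + 4·5 + 8)/6 = 30/6 = 5
te_C = (9 + 4·12 + 15)/6 = 72/6 = 12
te_D = (6 + 4·7 + 8)/6 = 42/6 = 7

Forward pass:
ES_A = 0; EF_A = 7
ES_B = 7; EF_B = 7+5 = 12
ES_C = 7; EF_C = 7+12 = 19
ES_D = max(EF_B=12, EF_C=19) = 19; EF_D = 19+7 = 26
Expected project duration μ = 26 weeks. Critical path: A → C → D.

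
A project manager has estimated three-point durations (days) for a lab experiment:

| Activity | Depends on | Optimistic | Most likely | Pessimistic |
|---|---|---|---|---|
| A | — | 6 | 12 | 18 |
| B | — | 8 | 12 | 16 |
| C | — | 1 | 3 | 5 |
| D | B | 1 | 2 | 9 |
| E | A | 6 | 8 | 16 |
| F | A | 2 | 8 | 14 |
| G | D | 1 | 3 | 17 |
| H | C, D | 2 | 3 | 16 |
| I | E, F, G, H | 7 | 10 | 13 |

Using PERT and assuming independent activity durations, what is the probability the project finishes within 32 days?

0.640

te_A = (6 + 4·12 + 18)/6 = 72/6 = 12; σ²_A = ((18−6)/6)² = 4.000
te_B = (8 + 4·12 + 16)/6 = 72/6 = 12; σ²_B = ((16−8)/6)² = 1.778
te_C = (1 + 4·3 + 5)/6 = 18/6 = 3; σ²_C = ((5−1)/6)² = 0.444
te_D = (1 + 4·2 + 9)/6 = 18/6 = 3; σ²_D = ((9−1)/6)² = 1.778
te_E = (6 + 4·8 + 16)/6 = 54/6 = 9; σ²_E = ((16−6)/6)² = 2.778
te_F = (2 + 4·8 + 14)/6 = 48/6 = 8; σ²_F = ((14−2)/6)² = 4.000
te_G = (1 + 4·3 + 17)/6 = 30/6 = 5; σ²_G = ((17−1)/6)² = 7.111
te_H = (2 + 4·3 + 16)/6 = 30/6 = 5; σ²_H = ((16−2)/6)² = 5.444
te_I = (7 + 4·10 + 13)/6 = 60/6 = 10; σ²_I = ((13−7)/6)² = 1.000

Forward pass:
ES_A = 0; EF_A = 12
ES_B = 0; EF_B = 12
ES_C = 0; EF_C = 3
ES_D = 12; EF_D = 12+3 = 15
ES_E = 12; EF_E = 12+9 = 21
ES_F = 12; EF_F = 12+8 = 20
ES_G = 15; EF_G = 15+5 = 20
ES_H = max(EF_C=3, EF_D=15) = 15; EF_H = 15+5 = 20
ES_I = max(EF_E=21, EF_F=20, EF_G=20, EF_H=20) = 21; EF_I = 21+10 = 31
Expected project duration μ = 31 days. Critical path: A → E → I.

Variance along critical path = 4.000 + 2.778 + 1.000 = 7.778; σ = √7.778 = 2.789 days.
Z = (32 − 31) / 2.789 = 0.359
P(T ≤ 32) = Φ(0.359) ≈ 0.640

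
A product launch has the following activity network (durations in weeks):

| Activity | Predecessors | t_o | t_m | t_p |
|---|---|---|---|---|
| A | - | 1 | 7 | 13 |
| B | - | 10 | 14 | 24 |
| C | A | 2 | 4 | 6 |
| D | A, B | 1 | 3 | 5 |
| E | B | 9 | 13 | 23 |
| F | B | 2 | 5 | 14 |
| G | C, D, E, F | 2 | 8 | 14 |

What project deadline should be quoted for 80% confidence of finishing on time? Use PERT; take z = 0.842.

40.2 weeks

te_A = (1 + 4·7 + 13)/6 = 42/6 = 7; σ²_A = ((13−1)/6)² = 4.000
te_B = (10 + 4·14 + 24)/6 = 90/6 = 15; σ²_B = ((24−10)/6)² = 5.444
te_C = (2 + 4·4 + 6)/6 = 24/6 = 4; σ²_C = ((6−2)/6)² = 0.444
te_D = (1 + 4·3 + 5)/6 = 18/6 = 3; σ²_D = ((5−1)/6)² = 0.444
te_E = (9 + 4·13 + 23)/6 = 84/6 = 14; σ²_E = ((23−9)/6)² = 5.444
te_F = (2 + 4·5 + 14)/6 = 36/6 = 6; σ²_F = ((14−2)/6)² = 4.000
te_G = (2 + 4·8 + 14)/6 = 48/6 = 8; σ²_G = ((14−2)/6)² = 4.000

Forward pass:
ES_A = 0; EF_A = 7
ES_B = 0; EF_B = 15
ES_C = 7; EF_C = 7+4 = 11
ES_D = max(EF_A=7, EF_B=15) = 15; EF_D = 15+3 = 18
ES_E = 15; EF_E = 15+14 = 29
ES_F = 15; EF_F = 15+6 = 21
ES_G = max(EF_C=11, EF_D=18, EF_E=29, EF_F=21) = 29; EF_G = 29+8 = 37
Expected project duration μ = 37 weeks. Critical path: B → E → G.

Variance along critical path = 5.444 + 5.444 + 4.000 = 14.889; σ = 3.859 weeks.
D = μ + z·σ = 37 + 0.842·3.859 = 40.2 weeks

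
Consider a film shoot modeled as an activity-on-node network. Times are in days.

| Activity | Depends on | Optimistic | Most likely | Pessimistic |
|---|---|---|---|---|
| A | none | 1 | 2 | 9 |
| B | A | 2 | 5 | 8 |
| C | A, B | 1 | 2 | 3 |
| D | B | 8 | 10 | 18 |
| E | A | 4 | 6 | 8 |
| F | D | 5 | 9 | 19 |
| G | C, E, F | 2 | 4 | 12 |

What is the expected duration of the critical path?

te_A = (1 + 4·2 + 9)/6 = 18/6 = 3
te_B = (2 + 4·5 + 8)/6 = 30/6 = 5
te_C = (1 + 4·2 + 3)/6 = 12/6 = 2
te_D = (8 + 4·10 + 18)/6 = 66/6 = 11
te_E = (4 + 4·6 + 8)/6 = 36/6 = 6
te_F = (5 + 4·9 + 19)/6 = 60/6 = 10
te_G = (2 + 4·4 + 12)/6 = 30/6 = 5

Forward pass:
ES_A = 0; EF_A = 3
ES_B = 3; EF_B = 3+5 = 8
ES_C = max(EF_A=3, EF_B=8) = 8; EF_C = 8+2 = 10
ES_D = 8; EF_D = 8+11 = 19
ES_E = 3; EF_E = 3+6 = 9
ES_F = 19; EF_F = 19+10 = 29
ES_G = max(EF_C=10, EF_E=9, EF_F=29) = 29; EF_G = 29+5 = 34
Expected project duration μ = 34 days. Critical path: A → B → D → F → G.

34 days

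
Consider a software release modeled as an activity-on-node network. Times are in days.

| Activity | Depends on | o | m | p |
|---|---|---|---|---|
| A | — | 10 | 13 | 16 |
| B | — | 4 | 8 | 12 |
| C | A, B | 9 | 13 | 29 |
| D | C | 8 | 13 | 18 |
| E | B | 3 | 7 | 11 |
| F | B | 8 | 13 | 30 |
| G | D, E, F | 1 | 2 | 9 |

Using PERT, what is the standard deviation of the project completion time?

te_A = (10 + 4·13 + 16)/6 = 78/6 = 13; σ²_A = ((16−10)/6)² = 1.000
te_B = (4 + 4·8 + 12)/6 = 48/6 = 8; σ²_B = ((12−4)/6)² = 1.778
te_C = (9 + 4·13 + 29)/6 = 90/6 = 15; σ²_C = ((29−9)/6)² = 11.111
te_D = (8 + 4·13 + 18)/6 = 78/6 = 13; σ²_D = ((18−8)/6)² = 2.778
te_E = (3 + 4·7 + 11)/6 = 42/6 = 7; σ²_E = ((11−3)/6)² = 1.778
te_F = (8 + 4·13 + 30)/6 = 90/6 = 15; σ²_F = ((30−8)/6)² = 13.444
te_G = (1 + 4·2 + 9)/6 = 18/6 = 3; σ²_G = ((9−1)/6)² = 1.778

Forward pass:
ES_A = 0; EF_A = 13
ES_B = 0; EF_B = 8
ES_C = max(EF_A=13, EF_B=8) = 13; EF_C = 13+15 = 28
ES_D = 28; EF_D = 28+13 = 41
ES_E = 8; EF_E = 8+7 = 15
ES_F = 8; EF_F = 8+15 = 23
ES_G = max(EF_D=41, EF_E=15, EF_F=23) = 41; EF_G = 41+3 = 44
Expected project duration μ = 44 days. Critical path: A → C → D → G.

Variance along critical path = 1.000 + 11.111 + 2.778 + 1.778 = 16.667
σ = √16.667 = 4.082 days

4.08 days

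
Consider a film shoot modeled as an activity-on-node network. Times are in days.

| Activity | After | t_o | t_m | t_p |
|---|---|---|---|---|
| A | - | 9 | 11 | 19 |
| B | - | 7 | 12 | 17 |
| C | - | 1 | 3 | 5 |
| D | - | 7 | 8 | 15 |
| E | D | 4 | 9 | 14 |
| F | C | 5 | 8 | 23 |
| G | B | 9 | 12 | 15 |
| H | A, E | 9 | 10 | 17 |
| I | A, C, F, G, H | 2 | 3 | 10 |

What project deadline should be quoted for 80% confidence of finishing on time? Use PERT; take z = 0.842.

te_A = (9 + 4·11 + 19)/6 = 72/6 = 12; σ²_A = ((19−9)/6)² = 2.778
te_B = (7 + 4·12 + 17)/6 = 72/6 = 12; σ²_B = ((17−7)/6)² = 2.778
te_C = (1 + 4·3 + 5)/6 = 18/6 = 3; σ²_C = ((5−1)/6)² = 0.444
te_D = (7 + 4·8 + 15)/6 = 54/6 = 9; σ²_D = ((15−7)/6)² = 1.778
te_E = (4 + 4·9 + 14)/6 = 54/6 = 9; σ²_E = ((14−4)/6)² = 2.778
te_F = (5 + 4·8 + 23)/6 = 60/6 = 10; σ²_F = ((23−5)/6)² = 9.000
te_G = (9 + 4·12 + 15)/6 = 72/6 = 12; σ²_G = ((15−9)/6)² = 1.000
te_H = (9 + 4·10 + 17)/6 = 66/6 = 11; σ²_H = ((17−9)/6)² = 1.778
te_I = (2 + 4·3 + 10)/6 = 24/6 = 4; σ²_I = ((10−2)/6)² = 1.778

Forward pass:
ES_A = 0; EF_A = 12
ES_B = 0; EF_B = 12
ES_C = 0; EF_C = 3
ES_D = 0; EF_D = 9
ES_E = 9; EF_E = 9+9 = 18
ES_F = 3; EF_F = 3+10 = 13
ES_G = 12; EF_G = 12+12 = 24
ES_H = max(EF_A=12, EF_E=18) = 18; EF_H = 18+11 = 29
ES_I = max(EF_A=12, EF_C=3, EF_F=13, EF_G=24, EF_H=29) = 29; EF_I = 29+4 = 33
Expected project duration μ = 33 days. Critical path: D → E → H → I.

Variance along critical path = 1.778 + 2.778 + 1.778 + 1.778 = 8.111; σ = 2.848 days.
D = μ + z·σ = 33 + 0.842·2.848 = 35.4 days

35.4 days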